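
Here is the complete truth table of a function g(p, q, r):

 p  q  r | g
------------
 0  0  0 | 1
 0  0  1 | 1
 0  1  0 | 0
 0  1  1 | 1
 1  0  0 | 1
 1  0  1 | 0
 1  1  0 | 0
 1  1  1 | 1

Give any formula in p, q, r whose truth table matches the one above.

g(p, q, r) = ((((p' · q) · r') + ((p · q') · r)) + ((p · q) · r'))'

There are just 3 zero rows: (0,1,0), (1,0,1), (1,1,0). Their minterms are ¬p·q·¬r, p·¬q·r, p·q·¬r; the OR of those covers precisely the 0-outputs, and negating it yields g.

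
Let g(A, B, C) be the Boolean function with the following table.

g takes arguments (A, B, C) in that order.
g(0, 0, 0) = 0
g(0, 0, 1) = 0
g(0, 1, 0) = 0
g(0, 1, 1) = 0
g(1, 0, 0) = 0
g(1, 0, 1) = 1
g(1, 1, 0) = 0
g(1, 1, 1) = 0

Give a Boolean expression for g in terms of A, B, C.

Only row (1,0,1) gives 1. That row's minterm A·¬B·C is g directly.

g(A, B, C) = (A · B') · C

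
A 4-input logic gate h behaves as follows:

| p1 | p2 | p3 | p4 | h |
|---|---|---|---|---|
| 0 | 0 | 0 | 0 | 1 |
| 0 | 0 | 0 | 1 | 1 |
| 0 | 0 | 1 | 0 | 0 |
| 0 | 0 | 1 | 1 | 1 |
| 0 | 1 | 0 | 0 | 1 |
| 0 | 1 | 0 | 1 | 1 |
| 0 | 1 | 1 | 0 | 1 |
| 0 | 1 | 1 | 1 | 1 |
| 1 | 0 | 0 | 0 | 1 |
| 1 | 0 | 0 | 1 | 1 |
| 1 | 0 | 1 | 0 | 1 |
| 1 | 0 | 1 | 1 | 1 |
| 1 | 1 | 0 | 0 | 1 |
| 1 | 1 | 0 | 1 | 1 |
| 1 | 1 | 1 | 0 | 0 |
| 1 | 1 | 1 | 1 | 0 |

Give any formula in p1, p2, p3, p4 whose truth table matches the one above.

The 0-rows are (0,0,1,0), (1,1,1,0), (1,1,1,1). Take each as a conjunction (¬p1·¬p2·p3·¬p4, p1·p2·p3·¬p4, p1·p2·p3·p4), form their disjunction, and complement — that gives a formula that is 1 everywhere h is.

h(p1, p2, p3, p4) = (((((p1' · p2') · p3) · p4') + (((p1 · p2) · p3) · p4')) + (((p1 · p2) · p3) · p4))'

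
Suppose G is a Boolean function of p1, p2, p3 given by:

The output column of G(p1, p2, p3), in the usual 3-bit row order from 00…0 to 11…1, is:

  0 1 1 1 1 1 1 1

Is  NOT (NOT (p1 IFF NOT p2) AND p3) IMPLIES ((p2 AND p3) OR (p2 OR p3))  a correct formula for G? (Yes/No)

Test each input against both G and the formula:
  p1=0, p2=0, p3=0: formula gives 0, G = 0 ✓
  p1=0, p2=0, p3=1: formula gives 1, G = 1 ✓
  p1=0, p2=1, p3=0: formula gives 1, G = 1 ✓
  p1=0, p2=1, p3=1: formula gives 1, G = 1 ✓
  p1=1, p2=0, p3=0: formula gives 0, but G = 1 ✗
A single disagreement suffices: at (1,0,0) they differ, so the formula does not compute G.

No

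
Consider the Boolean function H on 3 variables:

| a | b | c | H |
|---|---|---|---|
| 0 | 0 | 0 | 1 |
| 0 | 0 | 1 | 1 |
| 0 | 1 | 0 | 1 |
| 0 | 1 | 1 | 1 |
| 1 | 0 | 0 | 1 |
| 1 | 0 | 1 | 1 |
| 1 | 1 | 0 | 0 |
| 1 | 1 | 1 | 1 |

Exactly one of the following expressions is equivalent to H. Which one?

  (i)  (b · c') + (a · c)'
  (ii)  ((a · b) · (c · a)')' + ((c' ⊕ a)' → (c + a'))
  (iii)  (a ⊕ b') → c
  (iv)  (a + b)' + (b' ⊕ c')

(i) fails at (1,0,1): the formula yields 0, H is 1.
(iii) fails at (0,0,0): the formula yields 0, H is 1.
(iv) fails at (0,1,1): the formula yields 0, H is 1.
That leaves (ii). Evaluating it on every row reproduces the table of H exactly.

ii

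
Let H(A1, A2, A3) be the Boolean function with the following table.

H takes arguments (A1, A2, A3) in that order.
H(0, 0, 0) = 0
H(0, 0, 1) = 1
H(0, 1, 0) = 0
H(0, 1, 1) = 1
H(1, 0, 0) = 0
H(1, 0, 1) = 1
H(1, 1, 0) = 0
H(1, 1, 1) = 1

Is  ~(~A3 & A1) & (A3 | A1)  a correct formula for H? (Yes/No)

Yes

Evaluate ~(~A3 & A1) & (A3 | A1) on each row and compare to H:
  A1=0, A2=0, A3=0: formula gives 0, H = 0 ✓
  A1=0, A2=0, A3=1: formula gives 1, H = 1 ✓
  A1=0, A2=1, A3=0: formula gives 0, H = 0 ✓
  A1=0, A2=1, A3=1: formula gives 1, H = 1 ✓
  A1=1, A2=0, A3=0: formula gives 0, H = 0 ✓
  … (the remaining 3 rows also agree.)
Every row agrees, so the formula is equivalent.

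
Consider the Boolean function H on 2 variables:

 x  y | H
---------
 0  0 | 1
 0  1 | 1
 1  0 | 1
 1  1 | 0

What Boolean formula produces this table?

H(x, y) = NOT (x AND y)

The output is 0 only when every input is 1 — NAND of all inputs.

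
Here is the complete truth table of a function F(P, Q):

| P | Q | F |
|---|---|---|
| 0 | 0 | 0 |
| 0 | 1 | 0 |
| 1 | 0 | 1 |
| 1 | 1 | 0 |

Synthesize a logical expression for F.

1 only at (1,0): P AND NOT Q.

F(P, Q) = P · Q'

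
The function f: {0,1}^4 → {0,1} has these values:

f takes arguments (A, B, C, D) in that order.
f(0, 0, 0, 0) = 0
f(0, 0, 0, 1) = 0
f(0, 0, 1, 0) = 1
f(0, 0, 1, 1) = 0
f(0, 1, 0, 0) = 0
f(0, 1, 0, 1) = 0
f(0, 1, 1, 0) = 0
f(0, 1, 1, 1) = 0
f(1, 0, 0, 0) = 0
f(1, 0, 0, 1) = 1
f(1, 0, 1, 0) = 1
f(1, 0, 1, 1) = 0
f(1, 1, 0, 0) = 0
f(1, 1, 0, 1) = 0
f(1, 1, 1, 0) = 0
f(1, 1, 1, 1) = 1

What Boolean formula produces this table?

f(A, B, C, D) = (((((NOT A AND NOT B) AND C) AND NOT D) OR (((A AND NOT B) AND NOT C) AND D)) OR (((A AND NOT B) AND C) AND NOT D)) OR (((A AND B) AND C) AND D)

f=1 on 4 inputs: (0,0,1,0), (1,0,0,1), (1,0,1,0), (1,1,1,1). Reading each as a conjunction of literals (¬A·¬B·C·¬D, A·¬B·¬C·D, A·¬B·C·¬D, A·B·C·D) and taking the OR gives the canonical DNF.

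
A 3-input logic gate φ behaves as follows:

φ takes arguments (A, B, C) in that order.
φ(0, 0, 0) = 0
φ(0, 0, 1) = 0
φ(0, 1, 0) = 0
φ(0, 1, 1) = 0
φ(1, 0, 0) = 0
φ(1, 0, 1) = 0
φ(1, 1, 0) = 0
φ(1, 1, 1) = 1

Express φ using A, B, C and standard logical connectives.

The output is 1 only when every input is 1 — the AND of all inputs.

φ(A, B, C) = (A ∧ B) ∧ C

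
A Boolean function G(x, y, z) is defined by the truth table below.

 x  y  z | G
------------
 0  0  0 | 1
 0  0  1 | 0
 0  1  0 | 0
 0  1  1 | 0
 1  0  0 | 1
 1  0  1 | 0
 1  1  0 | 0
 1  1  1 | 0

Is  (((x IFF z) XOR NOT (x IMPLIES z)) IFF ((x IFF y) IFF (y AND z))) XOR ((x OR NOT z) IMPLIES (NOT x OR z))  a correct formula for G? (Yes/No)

Test each input against both G and the formula:
  x=0, y=0, z=0: formula gives 1, G = 1 ✓
  x=0, y=0, z=1: formula gives 0, G = 0 ✓
  x=0, y=1, z=0: formula gives 0, G = 0 ✓
  x=0, y=1, z=1: formula gives 0, G = 0 ✓
  x=1, y=0, z=0: formula gives 1, G = 1 ✓
  … (the remaining 3 rows also agree.)
No disagreement on any input; they are logically equivalent.

Yes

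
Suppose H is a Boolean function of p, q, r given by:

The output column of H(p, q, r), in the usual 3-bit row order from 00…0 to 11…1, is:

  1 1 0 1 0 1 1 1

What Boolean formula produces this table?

There are just 2 zero rows: (0,1,0), (1,0,0). Their minterms are ¬p·q·¬r, p·¬q·¬r; the OR of those covers precisely the 0-outputs, and negating it yields H.

H(p, q, r) = ~(((~p & q) & ~r) | ((p & ~q) & ~r))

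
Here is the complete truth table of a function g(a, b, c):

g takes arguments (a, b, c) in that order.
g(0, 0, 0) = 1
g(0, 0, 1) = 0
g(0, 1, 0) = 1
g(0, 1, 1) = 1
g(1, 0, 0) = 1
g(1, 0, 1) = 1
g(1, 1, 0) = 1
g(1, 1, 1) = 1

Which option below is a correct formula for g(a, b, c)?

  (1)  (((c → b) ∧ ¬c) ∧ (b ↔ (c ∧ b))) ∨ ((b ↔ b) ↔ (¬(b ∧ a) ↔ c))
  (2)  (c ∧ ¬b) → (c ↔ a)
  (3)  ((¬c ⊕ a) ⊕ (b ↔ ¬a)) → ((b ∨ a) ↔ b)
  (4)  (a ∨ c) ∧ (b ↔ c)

2

(1) disagrees with g on (0,0,1) (formula → 1, table → 0); rule it out.
(3) disagrees with g on (0,0,1) (formula → 1, table → 0); rule it out.
(4) disagrees with g on (0,0,0) (formula → 0, table → 1); rule it out.
Only (2) survives; checking it on all 8 rows confirms it matches g.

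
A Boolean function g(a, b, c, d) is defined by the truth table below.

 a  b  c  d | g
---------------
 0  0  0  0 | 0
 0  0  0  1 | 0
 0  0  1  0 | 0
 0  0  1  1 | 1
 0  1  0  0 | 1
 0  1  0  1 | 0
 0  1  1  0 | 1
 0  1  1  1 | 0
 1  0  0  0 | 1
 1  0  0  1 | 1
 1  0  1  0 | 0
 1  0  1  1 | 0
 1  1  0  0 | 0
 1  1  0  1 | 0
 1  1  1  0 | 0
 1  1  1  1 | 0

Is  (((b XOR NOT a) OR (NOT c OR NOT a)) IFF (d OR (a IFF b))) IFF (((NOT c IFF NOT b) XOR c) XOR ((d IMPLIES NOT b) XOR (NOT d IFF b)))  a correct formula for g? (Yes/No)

No

Check the formula against g row by row:
  a=0, b=0, c=0, d=0: formula gives 0, g = 0 ✓
  a=0, b=0, c=0, d=1: formula gives 1, but g = 0 ✗
A single disagreement suffices: at (0,0,0,1) they differ, so the formula does not compute g.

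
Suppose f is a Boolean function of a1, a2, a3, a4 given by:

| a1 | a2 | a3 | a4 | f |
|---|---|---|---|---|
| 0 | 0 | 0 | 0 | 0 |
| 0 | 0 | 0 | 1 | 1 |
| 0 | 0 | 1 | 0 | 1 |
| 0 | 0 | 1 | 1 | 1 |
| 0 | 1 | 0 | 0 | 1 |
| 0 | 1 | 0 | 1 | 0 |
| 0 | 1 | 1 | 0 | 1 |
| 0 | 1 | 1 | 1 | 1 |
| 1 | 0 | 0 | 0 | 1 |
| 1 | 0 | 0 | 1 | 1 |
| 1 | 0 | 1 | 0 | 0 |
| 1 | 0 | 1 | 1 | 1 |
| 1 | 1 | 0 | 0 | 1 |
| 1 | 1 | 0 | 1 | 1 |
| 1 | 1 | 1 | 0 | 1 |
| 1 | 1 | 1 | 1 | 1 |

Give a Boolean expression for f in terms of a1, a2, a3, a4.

There are just 3 zero rows: (0,0,0,0), (0,1,0,1), (1,0,1,0). Their minterms are ¬a1·¬a2·¬a3·¬a4, ¬a1·a2·¬a3·a4, a1·¬a2·a3·¬a4; the OR of those covers precisely the 0-outputs, and negating it yields f.

f(a1, a2, a3, a4) = not (((((not a1 and not a2) and not a3) and not a4) or (((not a1 and a2) and not a3) and a4)) or (((a1 and not a2) and a3) and not a4))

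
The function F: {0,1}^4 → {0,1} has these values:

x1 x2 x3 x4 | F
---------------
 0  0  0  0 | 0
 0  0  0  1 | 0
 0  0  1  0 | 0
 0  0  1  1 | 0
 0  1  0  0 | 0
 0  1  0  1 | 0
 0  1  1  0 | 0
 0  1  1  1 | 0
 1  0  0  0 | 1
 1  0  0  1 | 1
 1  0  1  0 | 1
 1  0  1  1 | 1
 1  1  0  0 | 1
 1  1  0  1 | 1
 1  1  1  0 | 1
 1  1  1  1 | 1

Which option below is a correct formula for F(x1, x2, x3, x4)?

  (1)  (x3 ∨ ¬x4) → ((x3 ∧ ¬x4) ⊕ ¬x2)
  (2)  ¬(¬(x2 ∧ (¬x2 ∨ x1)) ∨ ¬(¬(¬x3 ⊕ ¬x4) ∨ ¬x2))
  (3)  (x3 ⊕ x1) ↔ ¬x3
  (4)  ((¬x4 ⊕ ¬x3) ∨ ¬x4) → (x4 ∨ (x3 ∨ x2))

(1) disagrees with F on (0,0,0,0) (formula → 1, table → 0); rule it out.
(2) disagrees with F on (1,0,0,0) (formula → 0, table → 1); rule it out.
(4) disagrees with F on (0,0,0,1) (formula → 1, table → 0); rule it out.
(3) is the remaining candidate, and it agrees with F on all 16 inputs.

3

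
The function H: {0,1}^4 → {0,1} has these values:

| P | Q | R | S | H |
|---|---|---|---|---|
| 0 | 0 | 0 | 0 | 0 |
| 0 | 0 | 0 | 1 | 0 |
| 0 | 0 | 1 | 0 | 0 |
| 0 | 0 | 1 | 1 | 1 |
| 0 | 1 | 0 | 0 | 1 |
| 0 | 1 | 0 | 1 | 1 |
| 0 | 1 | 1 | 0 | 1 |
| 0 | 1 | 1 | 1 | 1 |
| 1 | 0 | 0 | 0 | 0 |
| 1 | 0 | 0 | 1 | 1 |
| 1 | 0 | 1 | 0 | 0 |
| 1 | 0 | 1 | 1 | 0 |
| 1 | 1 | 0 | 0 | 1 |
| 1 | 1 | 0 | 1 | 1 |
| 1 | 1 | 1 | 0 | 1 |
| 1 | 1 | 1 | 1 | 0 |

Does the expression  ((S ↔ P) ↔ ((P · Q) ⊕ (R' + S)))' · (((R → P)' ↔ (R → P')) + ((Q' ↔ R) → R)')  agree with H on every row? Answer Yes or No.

No

Test each input against both H and the formula:
  P=0, Q=0, R=0, S=0: formula gives 0, H = 0 ✓
  P=0, Q=0, R=0, S=1: formula gives 0, H = 0 ✓
  P=0, Q=0, R=1, S=0: formula gives 1, but H = 0 ✗
Row (0,0,1,0) is a counterexample, so the formula is not equivalent to H.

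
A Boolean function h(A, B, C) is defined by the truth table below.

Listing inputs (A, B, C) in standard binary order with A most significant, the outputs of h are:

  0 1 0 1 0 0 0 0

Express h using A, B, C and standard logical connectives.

h(A, B, C) = ((A' · B') · C) + ((A' · B) · C)

Collect the rows where h=1 — (0,0,1), (0,1,1) — and write one minterm per row: ¬A·¬B·C, ¬A·B·C. Their union (logical OR) reproduces the table exactly.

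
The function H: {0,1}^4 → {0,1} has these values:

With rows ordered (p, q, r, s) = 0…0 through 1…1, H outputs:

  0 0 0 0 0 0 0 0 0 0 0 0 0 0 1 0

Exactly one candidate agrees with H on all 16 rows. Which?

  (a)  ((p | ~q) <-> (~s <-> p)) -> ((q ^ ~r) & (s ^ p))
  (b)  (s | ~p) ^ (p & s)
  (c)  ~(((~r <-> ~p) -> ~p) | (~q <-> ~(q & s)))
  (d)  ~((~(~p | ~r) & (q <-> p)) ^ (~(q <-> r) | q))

c

(a) fails at (0,0,0,0): the formula yields 1, H is 0.
(b) fails at (0,0,0,0): the formula yields 1, H is 0.
(d) fails at (0,0,0,0): the formula yields 1, H is 0.
Only (c) survives; checking it on all 16 rows confirms it matches H.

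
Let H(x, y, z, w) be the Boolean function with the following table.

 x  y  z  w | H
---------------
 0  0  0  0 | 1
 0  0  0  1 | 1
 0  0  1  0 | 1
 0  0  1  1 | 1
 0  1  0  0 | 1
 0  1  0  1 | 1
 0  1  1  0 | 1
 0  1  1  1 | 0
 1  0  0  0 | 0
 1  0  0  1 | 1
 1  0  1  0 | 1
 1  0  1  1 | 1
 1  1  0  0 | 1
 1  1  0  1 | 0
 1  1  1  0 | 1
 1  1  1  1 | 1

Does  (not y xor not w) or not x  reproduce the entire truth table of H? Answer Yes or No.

No

Evaluate (not y xor not w) or not x on each row and compare to H:
  x=0, y=0, z=0, w=0: formula gives 1, H = 1 ✓
  x=0, y=0, z=0, w=1: formula gives 1, H = 1 ✓
  x=0, y=0, z=1, w=0: formula gives 1, H = 1 ✓
  x=0, y=0, z=1, w=1: formula gives 1, H = 1 ✓
  …
  x=0, y=1, z=1, w=1: formula gives 1, but H = 0 ✗
Since they disagree at (0,1,1,1), the expression is not a correct formula for H.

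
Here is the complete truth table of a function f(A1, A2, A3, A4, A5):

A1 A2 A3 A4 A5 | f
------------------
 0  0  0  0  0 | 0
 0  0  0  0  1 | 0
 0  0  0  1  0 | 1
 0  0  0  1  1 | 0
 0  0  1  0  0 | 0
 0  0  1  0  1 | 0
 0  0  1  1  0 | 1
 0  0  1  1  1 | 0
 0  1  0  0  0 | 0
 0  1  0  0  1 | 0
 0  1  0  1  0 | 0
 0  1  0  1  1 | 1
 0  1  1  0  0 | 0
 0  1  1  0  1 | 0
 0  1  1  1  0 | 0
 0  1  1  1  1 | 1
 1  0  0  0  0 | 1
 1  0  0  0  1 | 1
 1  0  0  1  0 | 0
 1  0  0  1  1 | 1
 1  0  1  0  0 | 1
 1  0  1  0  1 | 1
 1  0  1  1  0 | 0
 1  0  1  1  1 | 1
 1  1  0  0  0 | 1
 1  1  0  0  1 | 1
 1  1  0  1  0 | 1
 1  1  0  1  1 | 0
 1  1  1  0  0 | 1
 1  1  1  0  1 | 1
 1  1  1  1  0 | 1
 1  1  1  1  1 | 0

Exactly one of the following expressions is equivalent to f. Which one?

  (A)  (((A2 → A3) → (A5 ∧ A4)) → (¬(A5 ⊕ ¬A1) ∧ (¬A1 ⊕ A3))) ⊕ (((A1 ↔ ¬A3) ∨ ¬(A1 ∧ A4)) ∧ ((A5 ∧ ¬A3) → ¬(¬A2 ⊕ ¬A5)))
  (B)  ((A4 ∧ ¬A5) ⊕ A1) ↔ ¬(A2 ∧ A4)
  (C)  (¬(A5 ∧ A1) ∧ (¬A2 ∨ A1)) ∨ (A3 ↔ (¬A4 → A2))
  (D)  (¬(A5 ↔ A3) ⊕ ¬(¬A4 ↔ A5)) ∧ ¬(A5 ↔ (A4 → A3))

(A) fails at (0,0,0,0,1): the formula yields 1, f is 0.
(C) fails at (0,0,0,0,0): the formula yields 1, f is 0.
(D) fails at (0,0,0,0,0): the formula yields 1, f is 0.
That leaves (B). Evaluating it on every row reproduces the table of f exactly.

B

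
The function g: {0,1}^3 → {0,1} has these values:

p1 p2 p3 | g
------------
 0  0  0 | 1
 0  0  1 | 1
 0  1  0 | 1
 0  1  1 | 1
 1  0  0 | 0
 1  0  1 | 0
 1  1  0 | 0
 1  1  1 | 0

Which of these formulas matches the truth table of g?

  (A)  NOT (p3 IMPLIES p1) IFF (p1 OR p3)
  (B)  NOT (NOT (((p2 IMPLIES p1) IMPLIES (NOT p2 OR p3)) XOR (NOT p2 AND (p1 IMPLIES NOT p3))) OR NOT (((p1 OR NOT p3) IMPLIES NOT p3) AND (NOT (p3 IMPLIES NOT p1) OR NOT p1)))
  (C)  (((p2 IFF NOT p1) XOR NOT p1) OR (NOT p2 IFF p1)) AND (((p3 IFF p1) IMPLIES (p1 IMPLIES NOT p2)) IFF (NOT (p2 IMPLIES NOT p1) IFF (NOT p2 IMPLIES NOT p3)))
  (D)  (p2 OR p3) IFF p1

(B): at (0,0,0) it gives 0, but g = 1 — eliminated.
(C): at (0,0,0) it gives 0, but g = 1 — eliminated.
(D): at (0,0,1) it gives 0, but g = 1 — eliminated.
Only (A) survives; checking it on all 8 rows confirms it matches g.

A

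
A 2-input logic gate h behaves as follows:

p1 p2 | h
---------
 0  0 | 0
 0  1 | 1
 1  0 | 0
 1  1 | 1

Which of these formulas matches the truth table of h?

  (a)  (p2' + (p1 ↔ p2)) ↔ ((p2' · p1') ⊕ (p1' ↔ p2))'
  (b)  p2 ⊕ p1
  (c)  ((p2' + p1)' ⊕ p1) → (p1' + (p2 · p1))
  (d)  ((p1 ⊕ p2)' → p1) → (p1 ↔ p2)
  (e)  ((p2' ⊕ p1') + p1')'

(b) fails at (1,0): the formula yields 1, h is 0.
(c) fails at (0,0): the formula yields 1, h is 0.
(d) fails at (0,0): the formula yields 1, h is 0.
(e) fails at (0,1): the formula yields 0, h is 1.
(a) is the remaining candidate, and it agrees with h on all 4 inputs.

a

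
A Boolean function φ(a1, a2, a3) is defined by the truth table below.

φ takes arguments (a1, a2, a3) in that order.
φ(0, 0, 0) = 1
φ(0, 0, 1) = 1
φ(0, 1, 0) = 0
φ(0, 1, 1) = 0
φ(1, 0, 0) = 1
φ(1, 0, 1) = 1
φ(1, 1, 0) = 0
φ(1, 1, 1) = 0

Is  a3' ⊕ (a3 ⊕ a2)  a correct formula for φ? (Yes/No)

Evaluate a3' ⊕ (a3 ⊕ a2) on each row and compare to φ:
  a1=0, a2=0, a3=0: formula gives 1, φ = 1 ✓
  a1=0, a2=0, a3=1: formula gives 1, φ = 1 ✓
  a1=0, a2=1, a3=0: formula gives 0, φ = 0 ✓
  a1=0, a2=1, a3=1: formula gives 0, φ = 0 ✓
  a1=1, a2=0, a3=0: formula gives 1, φ = 1 ✓
  …and likewise for the remaining 3 rows.
No disagreement on any input; they are logically equivalent.

Yes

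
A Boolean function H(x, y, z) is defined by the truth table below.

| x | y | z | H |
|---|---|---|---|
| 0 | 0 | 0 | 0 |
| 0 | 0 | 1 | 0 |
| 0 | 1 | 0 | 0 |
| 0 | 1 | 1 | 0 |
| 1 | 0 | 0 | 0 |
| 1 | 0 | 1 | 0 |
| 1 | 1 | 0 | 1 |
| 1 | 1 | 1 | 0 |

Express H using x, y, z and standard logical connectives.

H(x, y, z) = (x ∧ y) ∧ ¬z

Only row (1,1,0) gives 1. That row's minterm x·y·¬z is H directly.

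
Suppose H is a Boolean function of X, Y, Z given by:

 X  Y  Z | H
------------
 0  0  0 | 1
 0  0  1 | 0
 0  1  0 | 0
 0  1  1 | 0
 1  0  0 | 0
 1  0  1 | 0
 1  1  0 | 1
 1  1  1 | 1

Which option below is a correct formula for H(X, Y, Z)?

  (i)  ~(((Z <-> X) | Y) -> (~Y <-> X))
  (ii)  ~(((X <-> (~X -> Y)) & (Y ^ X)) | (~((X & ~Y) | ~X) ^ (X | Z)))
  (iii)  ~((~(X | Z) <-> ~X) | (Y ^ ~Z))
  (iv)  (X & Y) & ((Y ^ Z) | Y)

(ii): at (0,1,0) it gives 1, but H = 0 — eliminated.
(iii): at (0,0,0) it gives 0, but H = 1 — eliminated.
(iv): at (0,0,0) it gives 0, but H = 1 — eliminated.
Only (i) survives; checking it on all 8 rows confirms it matches H.

i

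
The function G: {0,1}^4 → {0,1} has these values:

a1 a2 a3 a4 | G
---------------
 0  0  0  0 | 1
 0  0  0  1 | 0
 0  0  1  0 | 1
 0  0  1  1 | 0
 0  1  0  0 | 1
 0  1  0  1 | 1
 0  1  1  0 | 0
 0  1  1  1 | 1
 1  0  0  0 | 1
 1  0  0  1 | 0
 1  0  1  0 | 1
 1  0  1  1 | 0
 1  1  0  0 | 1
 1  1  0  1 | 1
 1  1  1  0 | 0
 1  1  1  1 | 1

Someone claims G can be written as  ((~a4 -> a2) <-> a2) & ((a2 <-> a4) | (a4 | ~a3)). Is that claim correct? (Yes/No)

Yes

Test each input against both G and the formula:
  a1=0, a2=0, a3=0, a4=0: formula gives 1, G = 1 ✓
  a1=0, a2=0, a3=0, a4=1: formula gives 0, G = 0 ✓
  a1=0, a2=0, a3=1, a4=0: formula gives 1, G = 1 ✓
  a1=0, a2=0, a3=1, a4=1: formula gives 0, G = 0 ✓
  …and likewise for the remaining 12 rows.
No disagreement on any input; they are logically equivalent.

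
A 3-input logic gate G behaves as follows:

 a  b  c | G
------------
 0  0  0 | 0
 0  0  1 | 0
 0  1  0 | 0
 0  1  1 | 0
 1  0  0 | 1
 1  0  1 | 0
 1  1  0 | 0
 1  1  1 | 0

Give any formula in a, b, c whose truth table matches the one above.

G(a, b, c) = (a & ~b) & ~c

Only row (1,0,0) gives 1. That row's minterm a·¬b·¬c is G directly.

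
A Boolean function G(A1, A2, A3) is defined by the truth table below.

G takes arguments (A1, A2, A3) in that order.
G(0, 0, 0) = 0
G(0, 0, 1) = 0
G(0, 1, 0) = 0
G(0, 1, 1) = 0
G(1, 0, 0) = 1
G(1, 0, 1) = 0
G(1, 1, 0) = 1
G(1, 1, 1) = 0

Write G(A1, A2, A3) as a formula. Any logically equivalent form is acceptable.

G(A1, A2, A3) = ((A1 & ~A2) & ~A3) | ((A1 & A2) & ~A3)

Collect the rows where G=1 — (1,0,0), (1,1,0) — and write one minterm per row: A1·¬A2·¬A3, A1·A2·¬A3. Their union (logical OR) reproduces the table exactly.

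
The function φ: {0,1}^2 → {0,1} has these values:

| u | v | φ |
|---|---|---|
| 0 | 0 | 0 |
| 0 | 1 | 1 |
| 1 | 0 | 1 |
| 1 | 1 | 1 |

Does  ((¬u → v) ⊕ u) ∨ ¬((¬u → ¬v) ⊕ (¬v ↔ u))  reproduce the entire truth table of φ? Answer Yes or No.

No

Evaluate ((¬u → v) ⊕ u) ∨ ¬((¬u → ¬v) ⊕ (¬v ↔ u)) on each row and compare to φ:
  u=0, v=0: formula gives 0, φ = 0 ✓
  u=0, v=1: formula gives 1, φ = 1 ✓
  u=1, v=0: formula gives 1, φ = 1 ✓
  u=1, v=1: formula gives 0, but φ = 1 ✗
A single disagreement suffices: at (1,1) they differ, so the formula does not compute φ.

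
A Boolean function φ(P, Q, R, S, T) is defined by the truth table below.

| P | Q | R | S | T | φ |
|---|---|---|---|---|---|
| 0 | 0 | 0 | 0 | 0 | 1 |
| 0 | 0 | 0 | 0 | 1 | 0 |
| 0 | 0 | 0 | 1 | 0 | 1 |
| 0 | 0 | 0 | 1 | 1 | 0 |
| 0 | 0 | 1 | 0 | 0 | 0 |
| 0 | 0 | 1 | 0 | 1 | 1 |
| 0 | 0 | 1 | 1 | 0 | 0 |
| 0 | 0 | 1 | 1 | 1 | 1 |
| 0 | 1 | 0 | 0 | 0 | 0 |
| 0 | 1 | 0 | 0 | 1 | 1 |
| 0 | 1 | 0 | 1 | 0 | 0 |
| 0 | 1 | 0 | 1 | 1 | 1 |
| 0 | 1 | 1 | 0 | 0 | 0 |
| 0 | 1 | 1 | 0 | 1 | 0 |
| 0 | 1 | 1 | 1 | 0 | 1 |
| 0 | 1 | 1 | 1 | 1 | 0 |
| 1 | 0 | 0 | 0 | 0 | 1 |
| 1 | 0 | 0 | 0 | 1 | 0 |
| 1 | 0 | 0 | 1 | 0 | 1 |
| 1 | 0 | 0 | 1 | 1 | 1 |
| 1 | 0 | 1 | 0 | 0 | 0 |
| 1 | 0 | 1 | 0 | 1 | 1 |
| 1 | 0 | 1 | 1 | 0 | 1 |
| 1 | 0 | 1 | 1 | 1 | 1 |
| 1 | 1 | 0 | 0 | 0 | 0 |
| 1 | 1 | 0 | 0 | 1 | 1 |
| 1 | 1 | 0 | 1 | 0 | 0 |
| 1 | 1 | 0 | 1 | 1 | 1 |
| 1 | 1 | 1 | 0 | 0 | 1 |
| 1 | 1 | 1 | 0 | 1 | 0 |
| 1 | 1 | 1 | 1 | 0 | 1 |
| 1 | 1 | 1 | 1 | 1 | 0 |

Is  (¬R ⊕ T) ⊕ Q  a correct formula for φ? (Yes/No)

Check the formula against φ row by row:
  P=0, Q=0, R=0, S=0, T=0: formula gives 1, φ = 1 ✓
  P=0, Q=0, R=0, S=0, T=1: formula gives 0, φ = 0 ✓
  P=0, Q=0, R=0, S=1, T=0: formula gives 1, φ = 1 ✓
  P=0, Q=0, R=0, S=1, T=1: formula gives 0, φ = 0 ✓
  …
  P=0, Q=1, R=1, S=0, T=0: formula gives 1, but φ = 0 ✗
Since they disagree at (0,1,1,0,0), the expression is not a correct formula for φ.

No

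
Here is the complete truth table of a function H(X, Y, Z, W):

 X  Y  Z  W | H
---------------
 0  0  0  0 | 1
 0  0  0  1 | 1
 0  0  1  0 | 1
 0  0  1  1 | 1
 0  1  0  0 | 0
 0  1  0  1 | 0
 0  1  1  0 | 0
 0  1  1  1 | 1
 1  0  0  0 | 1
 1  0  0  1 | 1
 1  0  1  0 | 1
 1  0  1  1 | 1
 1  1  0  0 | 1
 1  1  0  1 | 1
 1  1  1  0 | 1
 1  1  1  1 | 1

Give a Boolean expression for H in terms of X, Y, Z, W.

H(X, Y, Z, W) = ¬(((((¬X ∧ Y) ∧ ¬Z) ∧ ¬W) ∨ (((¬X ∧ Y) ∧ ¬Z) ∧ W)) ∨ (((¬X ∧ Y) ∧ Z) ∧ ¬W))

There are just 3 zero rows: (0,1,0,0), (0,1,0,1), (0,1,1,0). Their minterms are ¬X·Y·¬Z·¬W, ¬X·Y·¬Z·W, ¬X·Y·Z·¬W; the OR of those covers precisely the 0-outputs, and negating it yields H.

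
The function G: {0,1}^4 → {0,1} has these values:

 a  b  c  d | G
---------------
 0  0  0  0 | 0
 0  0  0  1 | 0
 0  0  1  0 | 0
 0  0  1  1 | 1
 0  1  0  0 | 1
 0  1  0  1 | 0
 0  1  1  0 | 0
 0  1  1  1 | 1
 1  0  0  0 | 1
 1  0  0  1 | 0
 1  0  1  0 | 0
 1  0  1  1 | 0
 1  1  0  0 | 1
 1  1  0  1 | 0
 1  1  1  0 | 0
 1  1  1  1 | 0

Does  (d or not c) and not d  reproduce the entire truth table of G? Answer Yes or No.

No

Evaluate (d or not c) and not d on each row and compare to G:
  a=0, b=0, c=0, d=0: formula gives 1, but G = 0 ✗
Row (0,0,0,0) is a counterexample, so the formula is not equivalent to G.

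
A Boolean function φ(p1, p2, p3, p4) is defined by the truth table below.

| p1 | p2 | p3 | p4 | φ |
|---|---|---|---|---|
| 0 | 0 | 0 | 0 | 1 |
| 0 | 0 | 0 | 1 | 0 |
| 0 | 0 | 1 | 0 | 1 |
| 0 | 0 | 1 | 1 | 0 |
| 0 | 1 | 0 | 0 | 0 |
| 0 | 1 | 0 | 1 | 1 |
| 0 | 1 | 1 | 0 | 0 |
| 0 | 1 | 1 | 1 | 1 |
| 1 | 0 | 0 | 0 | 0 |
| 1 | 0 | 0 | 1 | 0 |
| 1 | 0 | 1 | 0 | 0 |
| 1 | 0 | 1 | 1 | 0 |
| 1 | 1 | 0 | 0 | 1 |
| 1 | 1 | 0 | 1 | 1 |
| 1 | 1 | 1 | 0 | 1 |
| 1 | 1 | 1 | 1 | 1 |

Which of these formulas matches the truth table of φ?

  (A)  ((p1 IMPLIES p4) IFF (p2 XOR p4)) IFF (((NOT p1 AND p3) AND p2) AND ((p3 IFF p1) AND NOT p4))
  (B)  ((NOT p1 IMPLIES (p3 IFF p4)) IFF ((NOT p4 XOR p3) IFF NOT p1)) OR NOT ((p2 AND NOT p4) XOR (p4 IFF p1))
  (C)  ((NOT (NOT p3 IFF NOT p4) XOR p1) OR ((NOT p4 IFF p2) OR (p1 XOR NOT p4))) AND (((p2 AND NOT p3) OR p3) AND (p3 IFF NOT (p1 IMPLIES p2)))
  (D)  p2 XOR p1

(B): at (0,0,0,1) it gives 1, but φ = 0 — eliminated.
(C): at (0,0,0,0) it gives 0, but φ = 1 — eliminated.
(D): at (0,0,0,0) it gives 0, but φ = 1 — eliminated.
That leaves (A). Evaluating it on every row reproduces the table of φ exactly.

A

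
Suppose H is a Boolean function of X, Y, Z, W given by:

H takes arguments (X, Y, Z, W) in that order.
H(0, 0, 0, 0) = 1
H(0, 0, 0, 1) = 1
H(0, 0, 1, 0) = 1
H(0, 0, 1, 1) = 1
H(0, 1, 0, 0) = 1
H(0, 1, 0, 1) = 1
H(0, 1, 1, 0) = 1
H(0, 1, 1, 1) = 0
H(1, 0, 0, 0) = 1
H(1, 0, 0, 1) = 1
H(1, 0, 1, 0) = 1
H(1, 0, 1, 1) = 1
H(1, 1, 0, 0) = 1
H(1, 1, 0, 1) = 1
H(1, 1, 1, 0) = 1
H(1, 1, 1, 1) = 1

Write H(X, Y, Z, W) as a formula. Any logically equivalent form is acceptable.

H(X, Y, Z, W) = ¬(((¬X ∧ Y) ∧ Z) ∧ W)

Only row (0,1,1,1) gives 0. So H is 1 everywhere except there — the complement of the minterm ¬X·Y·Z·W.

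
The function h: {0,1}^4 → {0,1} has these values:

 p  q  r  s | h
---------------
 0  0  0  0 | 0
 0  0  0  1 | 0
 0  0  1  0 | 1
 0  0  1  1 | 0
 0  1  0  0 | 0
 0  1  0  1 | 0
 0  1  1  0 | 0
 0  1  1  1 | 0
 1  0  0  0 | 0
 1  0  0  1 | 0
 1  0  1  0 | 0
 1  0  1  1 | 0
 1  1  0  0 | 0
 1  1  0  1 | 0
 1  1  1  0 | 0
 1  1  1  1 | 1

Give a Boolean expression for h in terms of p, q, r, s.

The 1-rows are (0,0,1,0), (1,1,1,1). Each contributes one minterm — ¬p·¬q·r·¬s; p·q·r·s — and their disjunction is a sum-of-products form of h.

h(p, q, r, s) = (((NOT p AND NOT q) AND r) AND NOT s) OR (((p AND q) AND r) AND s)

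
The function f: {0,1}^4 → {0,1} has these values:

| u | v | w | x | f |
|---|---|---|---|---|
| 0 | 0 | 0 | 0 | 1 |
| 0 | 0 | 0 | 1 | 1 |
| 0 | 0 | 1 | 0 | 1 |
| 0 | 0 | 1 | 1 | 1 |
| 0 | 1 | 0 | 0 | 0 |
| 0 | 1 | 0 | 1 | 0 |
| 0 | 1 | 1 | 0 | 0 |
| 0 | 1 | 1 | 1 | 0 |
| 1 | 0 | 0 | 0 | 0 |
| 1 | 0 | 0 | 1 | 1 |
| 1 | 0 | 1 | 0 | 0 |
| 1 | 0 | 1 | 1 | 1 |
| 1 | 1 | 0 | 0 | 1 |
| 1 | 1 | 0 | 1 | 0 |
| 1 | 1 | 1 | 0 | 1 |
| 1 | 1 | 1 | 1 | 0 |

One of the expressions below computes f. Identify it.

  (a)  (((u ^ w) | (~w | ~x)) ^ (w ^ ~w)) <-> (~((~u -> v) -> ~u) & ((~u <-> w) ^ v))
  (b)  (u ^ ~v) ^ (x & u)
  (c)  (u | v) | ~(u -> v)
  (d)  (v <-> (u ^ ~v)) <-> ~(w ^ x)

b

(a) disagrees with f on (0,1,0,0) (formula → 1, table → 0); rule it out.
(c) disagrees with f on (0,0,0,0) (formula → 0, table → 1); rule it out.
(d) disagrees with f on (0,0,0,0) (formula → 0, table → 1); rule it out.
That leaves (b). Evaluating it on every row reproduces the table of f exactly.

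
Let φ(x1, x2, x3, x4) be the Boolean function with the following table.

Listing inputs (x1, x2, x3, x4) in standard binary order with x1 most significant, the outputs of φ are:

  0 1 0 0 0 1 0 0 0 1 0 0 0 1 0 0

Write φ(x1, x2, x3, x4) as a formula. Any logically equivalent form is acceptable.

The 1-rows are (0,0,0,1), (0,1,0,1), (1,0,0,1), (1,1,0,1). Each contributes one minterm — ¬x1·¬x2·¬x3·x4; ¬x1·x2·¬x3·x4; x1·¬x2·¬x3·x4; x1·x2·¬x3·x4 — and their disjunction is a sum-of-products form of φ.

φ(x1, x2, x3, x4) = (((((~x1 & ~x2) & ~x3) & x4) | (((~x1 & x2) & ~x3) & x4)) | (((x1 & ~x2) & ~x3) & x4)) | (((x1 & x2) & ~x3) & x4)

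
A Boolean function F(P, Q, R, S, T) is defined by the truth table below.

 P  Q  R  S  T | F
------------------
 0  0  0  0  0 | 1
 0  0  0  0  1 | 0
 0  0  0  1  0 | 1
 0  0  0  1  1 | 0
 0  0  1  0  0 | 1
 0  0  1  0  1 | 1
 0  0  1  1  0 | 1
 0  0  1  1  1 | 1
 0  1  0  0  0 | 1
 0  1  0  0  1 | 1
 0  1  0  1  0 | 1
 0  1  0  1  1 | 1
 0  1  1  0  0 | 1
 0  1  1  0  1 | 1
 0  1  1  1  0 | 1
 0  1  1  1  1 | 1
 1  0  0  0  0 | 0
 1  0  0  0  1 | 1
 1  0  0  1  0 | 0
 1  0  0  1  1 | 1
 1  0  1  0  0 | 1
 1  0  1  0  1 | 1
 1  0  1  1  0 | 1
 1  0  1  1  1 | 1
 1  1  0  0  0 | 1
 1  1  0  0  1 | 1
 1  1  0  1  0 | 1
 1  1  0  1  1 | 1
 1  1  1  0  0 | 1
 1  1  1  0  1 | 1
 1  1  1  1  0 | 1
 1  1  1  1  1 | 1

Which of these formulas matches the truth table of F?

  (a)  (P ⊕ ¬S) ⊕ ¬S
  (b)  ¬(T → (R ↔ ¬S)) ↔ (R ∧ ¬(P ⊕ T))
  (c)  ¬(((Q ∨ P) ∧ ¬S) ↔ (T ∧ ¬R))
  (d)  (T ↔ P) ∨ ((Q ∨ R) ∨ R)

(a): at (0,0,0,0,0) it gives 0, but F = 1 — eliminated.
(b): at (0,0,0,1,1) it gives 1, but F = 0 — eliminated.
(c): at (0,0,0,0,0) it gives 0, but F = 1 — eliminated.
(d) is the remaining candidate, and it agrees with F on all 32 inputs.

d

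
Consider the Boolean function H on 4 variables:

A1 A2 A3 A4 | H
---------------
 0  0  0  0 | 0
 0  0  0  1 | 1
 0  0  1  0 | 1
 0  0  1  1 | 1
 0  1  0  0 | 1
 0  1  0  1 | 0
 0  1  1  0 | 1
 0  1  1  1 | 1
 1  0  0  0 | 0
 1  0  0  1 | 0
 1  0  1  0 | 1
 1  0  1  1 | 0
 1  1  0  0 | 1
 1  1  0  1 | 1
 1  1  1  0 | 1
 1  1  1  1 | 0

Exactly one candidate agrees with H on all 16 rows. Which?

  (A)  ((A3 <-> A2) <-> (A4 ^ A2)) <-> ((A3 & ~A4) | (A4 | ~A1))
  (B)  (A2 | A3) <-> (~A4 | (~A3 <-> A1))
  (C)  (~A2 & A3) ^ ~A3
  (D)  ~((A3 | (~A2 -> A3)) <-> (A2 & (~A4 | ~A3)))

(A) disagrees with H on (0,0,1,1) (formula → 0, table → 1); rule it out.
(C) disagrees with H on (0,0,0,0) (formula → 1, table → 0); rule it out.
(D) disagrees with H on (0,0,0,1) (formula → 0, table → 1); rule it out.
(B) is the remaining candidate, and it agrees with H on all 16 inputs.

B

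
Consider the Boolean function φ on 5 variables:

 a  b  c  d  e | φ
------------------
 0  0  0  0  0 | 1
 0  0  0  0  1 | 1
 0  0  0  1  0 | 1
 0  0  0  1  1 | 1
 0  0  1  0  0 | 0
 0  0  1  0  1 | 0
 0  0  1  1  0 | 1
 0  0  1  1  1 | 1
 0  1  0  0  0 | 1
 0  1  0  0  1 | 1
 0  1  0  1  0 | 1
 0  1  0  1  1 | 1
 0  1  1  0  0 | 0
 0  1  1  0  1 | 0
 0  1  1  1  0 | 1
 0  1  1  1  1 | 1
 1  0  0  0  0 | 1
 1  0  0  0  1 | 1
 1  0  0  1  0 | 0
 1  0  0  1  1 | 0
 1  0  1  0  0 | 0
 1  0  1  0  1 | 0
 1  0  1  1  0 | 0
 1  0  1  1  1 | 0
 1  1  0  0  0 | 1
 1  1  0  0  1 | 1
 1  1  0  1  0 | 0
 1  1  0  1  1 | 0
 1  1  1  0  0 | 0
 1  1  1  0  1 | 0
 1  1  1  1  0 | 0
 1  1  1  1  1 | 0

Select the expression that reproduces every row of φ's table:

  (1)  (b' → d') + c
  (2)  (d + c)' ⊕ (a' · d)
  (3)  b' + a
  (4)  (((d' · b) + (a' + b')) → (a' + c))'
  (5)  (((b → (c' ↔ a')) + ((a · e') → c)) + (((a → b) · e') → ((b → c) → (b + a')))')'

2

(1) fails at (0,0,0,1,0): the formula yields 0, φ is 1.
(3) fails at (0,0,1,0,0): the formula yields 1, φ is 0.
(4) fails at (0,0,0,0,0): the formula yields 0, φ is 1.
(5) fails at (0,0,0,0,0): the formula yields 0, φ is 1.
That leaves (2). Evaluating it on every row reproduces the table of φ exactly.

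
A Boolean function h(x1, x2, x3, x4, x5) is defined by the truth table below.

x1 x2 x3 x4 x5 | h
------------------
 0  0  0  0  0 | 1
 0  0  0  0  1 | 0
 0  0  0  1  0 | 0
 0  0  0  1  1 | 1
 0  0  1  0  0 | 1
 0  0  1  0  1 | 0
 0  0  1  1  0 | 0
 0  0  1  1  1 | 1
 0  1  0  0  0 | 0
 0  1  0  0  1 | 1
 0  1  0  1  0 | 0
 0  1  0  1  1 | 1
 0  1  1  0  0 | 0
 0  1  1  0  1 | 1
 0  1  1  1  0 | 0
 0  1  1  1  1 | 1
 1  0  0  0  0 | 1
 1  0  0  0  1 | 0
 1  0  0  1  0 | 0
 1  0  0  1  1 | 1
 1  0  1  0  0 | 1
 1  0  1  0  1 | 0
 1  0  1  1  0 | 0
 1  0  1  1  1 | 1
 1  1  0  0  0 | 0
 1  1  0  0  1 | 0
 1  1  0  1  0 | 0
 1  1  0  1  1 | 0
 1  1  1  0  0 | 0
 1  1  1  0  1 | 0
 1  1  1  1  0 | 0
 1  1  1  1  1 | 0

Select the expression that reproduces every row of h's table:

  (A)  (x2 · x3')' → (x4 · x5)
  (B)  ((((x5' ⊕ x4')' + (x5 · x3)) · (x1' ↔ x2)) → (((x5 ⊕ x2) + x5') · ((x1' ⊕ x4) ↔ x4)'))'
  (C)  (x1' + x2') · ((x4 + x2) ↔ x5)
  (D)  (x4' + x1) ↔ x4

C

(A) disagrees with h on (0,0,0,0,0) (formula → 0, table → 1); rule it out.
(B) disagrees with h on (0,0,0,0,0) (formula → 0, table → 1); rule it out.
(D) disagrees with h on (0,0,0,0,0) (formula → 0, table → 1); rule it out.
That leaves (C). Evaluating it on every row reproduces the table of h exactly.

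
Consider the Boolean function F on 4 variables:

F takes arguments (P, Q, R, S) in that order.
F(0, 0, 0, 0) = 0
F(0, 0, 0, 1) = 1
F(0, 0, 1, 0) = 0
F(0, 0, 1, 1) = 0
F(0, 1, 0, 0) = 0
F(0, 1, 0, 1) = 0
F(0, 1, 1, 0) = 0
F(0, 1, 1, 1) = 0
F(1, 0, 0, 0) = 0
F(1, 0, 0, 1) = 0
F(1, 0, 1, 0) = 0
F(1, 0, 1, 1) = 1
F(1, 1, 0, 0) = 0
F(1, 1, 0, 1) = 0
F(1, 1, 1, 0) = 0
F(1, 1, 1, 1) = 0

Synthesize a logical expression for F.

F(P, Q, R, S) = (((¬P ∧ ¬Q) ∧ ¬R) ∧ S) ∨ (((P ∧ ¬Q) ∧ R) ∧ S)

F=1 on 2 inputs: (0,0,0,1), (1,0,1,1). Reading each as a conjunction of literals (¬P·¬Q·¬R·S, P·¬Q·R·S) and taking the OR gives the canonical DNF.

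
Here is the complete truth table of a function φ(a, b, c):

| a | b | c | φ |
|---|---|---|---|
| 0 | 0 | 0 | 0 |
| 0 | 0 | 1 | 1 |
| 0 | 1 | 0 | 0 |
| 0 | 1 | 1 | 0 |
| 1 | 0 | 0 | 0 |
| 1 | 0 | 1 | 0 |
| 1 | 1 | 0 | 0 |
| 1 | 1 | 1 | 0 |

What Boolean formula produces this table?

φ(a, b, c) = (~a & ~b) & c

Only row (0,0,1) gives 1. That row's minterm ¬a·¬b·c is φ directly.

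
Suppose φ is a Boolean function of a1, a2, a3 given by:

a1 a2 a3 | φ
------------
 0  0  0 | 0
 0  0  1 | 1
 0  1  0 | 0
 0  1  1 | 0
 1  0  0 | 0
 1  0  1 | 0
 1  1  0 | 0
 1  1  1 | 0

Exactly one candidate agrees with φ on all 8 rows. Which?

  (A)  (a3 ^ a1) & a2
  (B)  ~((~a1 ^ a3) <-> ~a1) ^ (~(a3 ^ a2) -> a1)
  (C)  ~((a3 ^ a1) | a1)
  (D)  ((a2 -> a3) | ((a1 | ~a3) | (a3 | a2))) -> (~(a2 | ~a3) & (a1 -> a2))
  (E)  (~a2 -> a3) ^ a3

(A) disagrees with φ on (0,0,1) (formula → 0, table → 1); rule it out.
(B) disagrees with φ on (0,0,1) (formula → 0, table → 1); rule it out.
(C) disagrees with φ on (0,0,0) (formula → 1, table → 0); rule it out.
(E) disagrees with φ on (0,0,1) (formula → 0, table → 1); rule it out.
(D) is the remaining candidate, and it agrees with φ on all 8 inputs.

D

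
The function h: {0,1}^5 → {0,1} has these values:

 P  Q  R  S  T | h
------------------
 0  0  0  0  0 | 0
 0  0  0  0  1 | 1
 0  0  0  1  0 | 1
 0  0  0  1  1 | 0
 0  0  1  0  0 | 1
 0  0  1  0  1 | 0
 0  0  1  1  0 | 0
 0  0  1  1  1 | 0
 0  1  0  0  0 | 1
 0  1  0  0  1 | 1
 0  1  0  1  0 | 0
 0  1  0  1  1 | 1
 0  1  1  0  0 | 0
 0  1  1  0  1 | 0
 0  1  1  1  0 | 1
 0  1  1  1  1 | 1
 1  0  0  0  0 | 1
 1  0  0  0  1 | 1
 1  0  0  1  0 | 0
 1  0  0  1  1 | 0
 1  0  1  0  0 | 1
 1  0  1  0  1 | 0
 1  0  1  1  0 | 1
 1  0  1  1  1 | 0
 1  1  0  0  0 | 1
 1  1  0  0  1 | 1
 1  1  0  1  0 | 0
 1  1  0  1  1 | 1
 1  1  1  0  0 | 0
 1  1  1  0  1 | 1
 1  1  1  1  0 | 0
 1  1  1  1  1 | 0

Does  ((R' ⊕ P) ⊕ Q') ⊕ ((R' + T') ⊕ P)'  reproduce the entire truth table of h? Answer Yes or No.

Check the formula against h row by row:
  P=0, Q=0, R=0, S=0, T=0: formula gives 0, h = 0 ✓
  P=0, Q=0, R=0, S=0, T=1: formula gives 0, but h = 1 ✗
A single disagreement suffices: at (0,0,0,0,1) they differ, so the formula does not compute h.

No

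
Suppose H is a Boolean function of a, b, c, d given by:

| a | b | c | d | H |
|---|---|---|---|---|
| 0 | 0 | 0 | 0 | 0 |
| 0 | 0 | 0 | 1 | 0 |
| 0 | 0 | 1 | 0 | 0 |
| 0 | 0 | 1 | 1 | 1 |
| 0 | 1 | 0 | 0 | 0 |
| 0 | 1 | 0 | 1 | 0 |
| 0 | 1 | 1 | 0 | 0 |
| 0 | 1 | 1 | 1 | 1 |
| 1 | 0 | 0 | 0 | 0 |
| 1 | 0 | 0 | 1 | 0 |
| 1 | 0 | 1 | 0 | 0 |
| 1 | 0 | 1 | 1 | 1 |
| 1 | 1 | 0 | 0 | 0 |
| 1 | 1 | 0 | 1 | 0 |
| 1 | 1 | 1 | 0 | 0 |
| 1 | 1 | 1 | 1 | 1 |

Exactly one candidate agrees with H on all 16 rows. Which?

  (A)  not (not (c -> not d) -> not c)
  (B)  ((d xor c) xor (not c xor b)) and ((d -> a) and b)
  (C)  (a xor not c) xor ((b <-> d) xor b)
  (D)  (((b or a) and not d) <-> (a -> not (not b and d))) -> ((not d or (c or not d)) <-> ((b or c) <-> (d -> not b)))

A

(B) fails at (0,0,1,1): the formula yields 0, H is 1.
(C) fails at (0,0,0,1): the formula yields 1, H is 0.
(D) fails at (0,0,0,0): the formula yields 1, H is 0.
(A) is the remaining candidate, and it agrees with H on all 16 inputs.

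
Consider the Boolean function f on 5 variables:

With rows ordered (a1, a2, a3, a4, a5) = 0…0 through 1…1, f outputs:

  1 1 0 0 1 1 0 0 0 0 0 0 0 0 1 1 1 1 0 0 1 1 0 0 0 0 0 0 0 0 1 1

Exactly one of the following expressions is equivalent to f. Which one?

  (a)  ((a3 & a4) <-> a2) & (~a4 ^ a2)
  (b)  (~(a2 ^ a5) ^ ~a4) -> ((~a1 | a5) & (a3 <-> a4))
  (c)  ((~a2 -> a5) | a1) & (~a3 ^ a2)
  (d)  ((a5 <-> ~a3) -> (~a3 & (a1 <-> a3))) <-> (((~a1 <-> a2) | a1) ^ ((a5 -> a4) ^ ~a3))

a

(b): at (0,0,0,1,1) it gives 1, but f = 0 — eliminated.
(c): at (0,0,0,0,0) it gives 0, but f = 1 — eliminated.
(d): at (0,0,0,0,0) it gives 0, but f = 1 — eliminated.
Only (a) survives; checking it on all 32 rows confirms it matches f.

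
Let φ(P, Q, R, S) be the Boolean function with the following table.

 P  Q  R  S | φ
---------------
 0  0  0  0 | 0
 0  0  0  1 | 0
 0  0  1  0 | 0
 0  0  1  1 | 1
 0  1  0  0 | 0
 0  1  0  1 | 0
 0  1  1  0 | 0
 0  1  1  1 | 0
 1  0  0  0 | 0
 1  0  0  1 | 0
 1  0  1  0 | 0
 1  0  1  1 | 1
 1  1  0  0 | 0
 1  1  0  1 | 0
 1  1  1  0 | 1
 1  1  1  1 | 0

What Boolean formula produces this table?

Collect the rows where φ=1 — (0,0,1,1), (1,0,1,1), (1,1,1,0) — and write one minterm per row: ¬P·¬Q·R·S, P·¬Q·R·S, P·Q·R·¬S. Their union (logical OR) reproduces the table exactly.

φ(P, Q, R, S) = ((((~P & ~Q) & R) & S) | (((P & ~Q) & R) & S)) | (((P & Q) & R) & ~S)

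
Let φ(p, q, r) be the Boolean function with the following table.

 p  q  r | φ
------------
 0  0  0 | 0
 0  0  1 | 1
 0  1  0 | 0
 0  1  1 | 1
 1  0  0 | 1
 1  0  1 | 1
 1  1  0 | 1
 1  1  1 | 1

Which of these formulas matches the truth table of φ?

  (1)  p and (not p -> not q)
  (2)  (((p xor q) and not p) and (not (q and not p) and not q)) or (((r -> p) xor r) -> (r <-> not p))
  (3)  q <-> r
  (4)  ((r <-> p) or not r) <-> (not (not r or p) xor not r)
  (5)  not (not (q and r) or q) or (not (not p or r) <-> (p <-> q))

(1) fails at (0,0,1): the formula yields 0, φ is 1.
(3) fails at (0,0,0): the formula yields 1, φ is 0.
(4) fails at (0,0,0): the formula yields 1, φ is 0.
(5) fails at (0,0,1): the formula yields 0, φ is 1.
Only (2) survives; checking it on all 8 rows confirms it matches φ.

2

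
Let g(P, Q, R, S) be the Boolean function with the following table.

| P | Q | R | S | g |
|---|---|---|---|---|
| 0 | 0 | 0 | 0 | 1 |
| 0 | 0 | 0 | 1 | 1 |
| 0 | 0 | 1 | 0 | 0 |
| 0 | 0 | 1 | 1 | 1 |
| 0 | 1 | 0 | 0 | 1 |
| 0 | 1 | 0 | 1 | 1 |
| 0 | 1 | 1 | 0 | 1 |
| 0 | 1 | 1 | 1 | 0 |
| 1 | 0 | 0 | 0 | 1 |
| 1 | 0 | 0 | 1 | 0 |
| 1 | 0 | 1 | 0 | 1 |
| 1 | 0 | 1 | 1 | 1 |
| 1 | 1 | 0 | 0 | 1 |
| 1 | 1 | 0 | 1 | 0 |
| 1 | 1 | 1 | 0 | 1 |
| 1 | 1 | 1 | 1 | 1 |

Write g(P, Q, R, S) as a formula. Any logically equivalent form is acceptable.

The 0-rows are (0,0,1,0), (0,1,1,1), (1,0,0,1), (1,1,0,1). Take each as a conjunction (¬P·¬Q·R·¬S, ¬P·Q·R·S, P·¬Q·¬R·S, P·Q·¬R·S), form their disjunction, and complement — that gives a formula that is 1 everywhere g is.

g(P, Q, R, S) = ((((((P' · Q') · R) · S') + (((P' · Q) · R) · S)) + (((P · Q') · R') · S)) + (((P · Q) · R') · S))'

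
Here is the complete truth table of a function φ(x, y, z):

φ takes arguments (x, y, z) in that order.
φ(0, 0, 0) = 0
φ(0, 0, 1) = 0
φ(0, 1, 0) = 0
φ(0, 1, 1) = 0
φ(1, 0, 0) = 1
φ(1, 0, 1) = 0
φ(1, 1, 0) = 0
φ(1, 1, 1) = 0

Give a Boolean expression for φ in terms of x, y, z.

φ is 1 on exactly one input, (1,0,0), whose minterm is x·¬y·¬z. So φ is just that conjunction.

φ(x, y, z) = (x · y') · z'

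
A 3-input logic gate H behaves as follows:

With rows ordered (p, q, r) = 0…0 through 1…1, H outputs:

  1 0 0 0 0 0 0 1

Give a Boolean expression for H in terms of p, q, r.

The 1-rows are (0,0,0), (1,1,1). Each contributes one minterm — ¬p·¬q·¬r; p·q·r — and their disjunction is a sum-of-products form of H.

H(p, q, r) = ((p' · q') · r') + ((p · q) · r)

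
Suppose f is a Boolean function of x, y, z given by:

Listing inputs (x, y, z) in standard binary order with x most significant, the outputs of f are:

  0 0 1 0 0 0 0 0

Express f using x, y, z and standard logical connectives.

f(x, y, z) = (x' · y) · z'

f is 1 on exactly one input, (0,1,0), whose minterm is ¬x·y·¬z. So f is just that conjunction.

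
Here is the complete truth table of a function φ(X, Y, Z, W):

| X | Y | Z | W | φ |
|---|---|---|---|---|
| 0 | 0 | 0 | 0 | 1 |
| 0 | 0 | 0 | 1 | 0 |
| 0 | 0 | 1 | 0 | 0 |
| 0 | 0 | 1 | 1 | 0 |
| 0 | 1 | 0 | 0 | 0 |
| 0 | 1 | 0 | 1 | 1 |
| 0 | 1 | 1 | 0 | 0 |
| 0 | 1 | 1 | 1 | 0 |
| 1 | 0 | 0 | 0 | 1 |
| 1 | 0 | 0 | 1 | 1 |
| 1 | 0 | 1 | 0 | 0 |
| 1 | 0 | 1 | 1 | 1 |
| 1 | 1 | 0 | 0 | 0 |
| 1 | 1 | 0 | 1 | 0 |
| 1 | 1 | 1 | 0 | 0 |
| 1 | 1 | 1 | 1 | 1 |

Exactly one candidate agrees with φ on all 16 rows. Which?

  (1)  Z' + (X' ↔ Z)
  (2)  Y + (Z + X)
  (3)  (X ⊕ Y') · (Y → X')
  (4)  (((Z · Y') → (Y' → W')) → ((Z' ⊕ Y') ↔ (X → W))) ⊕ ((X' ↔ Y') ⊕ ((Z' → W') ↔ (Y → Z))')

4

(1) fails at (0,0,0,1): the formula yields 1, φ is 0.
(2) fails at (0,0,0,0): the formula yields 0, φ is 1.
(3) fails at (0,0,0,1): the formula yields 1, φ is 0.
Only (4) survives; checking it on all 16 rows confirms it matches φ.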